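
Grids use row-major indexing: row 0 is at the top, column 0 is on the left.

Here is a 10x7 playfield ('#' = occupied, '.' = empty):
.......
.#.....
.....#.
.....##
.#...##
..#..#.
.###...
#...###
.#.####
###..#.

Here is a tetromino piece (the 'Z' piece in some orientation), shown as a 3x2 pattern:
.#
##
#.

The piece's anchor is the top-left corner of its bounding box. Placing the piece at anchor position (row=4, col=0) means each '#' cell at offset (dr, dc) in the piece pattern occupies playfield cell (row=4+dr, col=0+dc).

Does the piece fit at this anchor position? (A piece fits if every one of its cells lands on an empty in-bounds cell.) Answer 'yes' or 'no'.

Check each piece cell at anchor (4, 0):
  offset (0,1) -> (4,1): occupied ('#') -> FAIL
  offset (1,0) -> (5,0): empty -> OK
  offset (1,1) -> (5,1): empty -> OK
  offset (2,0) -> (6,0): empty -> OK
All cells valid: no

Answer: no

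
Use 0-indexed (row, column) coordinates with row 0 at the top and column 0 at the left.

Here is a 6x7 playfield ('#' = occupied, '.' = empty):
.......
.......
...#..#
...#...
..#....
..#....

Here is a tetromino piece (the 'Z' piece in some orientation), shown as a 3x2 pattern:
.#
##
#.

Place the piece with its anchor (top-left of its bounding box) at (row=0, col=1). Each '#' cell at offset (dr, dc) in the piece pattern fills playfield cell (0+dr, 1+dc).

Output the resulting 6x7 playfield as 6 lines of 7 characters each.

Fill (0+0,1+1) = (0,2)
Fill (0+1,1+0) = (1,1)
Fill (0+1,1+1) = (1,2)
Fill (0+2,1+0) = (2,1)

Answer: ..#....
.##....
.#.#..#
...#...
..#....
..#....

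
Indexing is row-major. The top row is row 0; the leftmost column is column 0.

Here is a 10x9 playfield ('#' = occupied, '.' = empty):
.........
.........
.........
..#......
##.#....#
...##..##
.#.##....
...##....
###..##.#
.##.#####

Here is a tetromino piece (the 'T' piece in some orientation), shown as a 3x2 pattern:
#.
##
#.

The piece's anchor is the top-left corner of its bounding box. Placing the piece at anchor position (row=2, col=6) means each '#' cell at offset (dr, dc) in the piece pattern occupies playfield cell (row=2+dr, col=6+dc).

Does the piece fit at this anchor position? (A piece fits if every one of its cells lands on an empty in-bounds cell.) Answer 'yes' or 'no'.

Check each piece cell at anchor (2, 6):
  offset (0,0) -> (2,6): empty -> OK
  offset (1,0) -> (3,6): empty -> OK
  offset (1,1) -> (3,7): empty -> OK
  offset (2,0) -> (4,6): empty -> OK
All cells valid: yes

Answer: yes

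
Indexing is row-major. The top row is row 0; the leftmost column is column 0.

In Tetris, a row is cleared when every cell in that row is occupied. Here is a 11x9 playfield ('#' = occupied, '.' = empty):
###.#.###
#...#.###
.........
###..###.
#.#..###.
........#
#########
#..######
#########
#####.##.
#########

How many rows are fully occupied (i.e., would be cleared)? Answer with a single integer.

Check each row:
  row 0: 2 empty cells -> not full
  row 1: 4 empty cells -> not full
  row 2: 9 empty cells -> not full
  row 3: 3 empty cells -> not full
  row 4: 4 empty cells -> not full
  row 5: 8 empty cells -> not full
  row 6: 0 empty cells -> FULL (clear)
  row 7: 2 empty cells -> not full
  row 8: 0 empty cells -> FULL (clear)
  row 9: 2 empty cells -> not full
  row 10: 0 empty cells -> FULL (clear)
Total rows cleared: 3

Answer: 3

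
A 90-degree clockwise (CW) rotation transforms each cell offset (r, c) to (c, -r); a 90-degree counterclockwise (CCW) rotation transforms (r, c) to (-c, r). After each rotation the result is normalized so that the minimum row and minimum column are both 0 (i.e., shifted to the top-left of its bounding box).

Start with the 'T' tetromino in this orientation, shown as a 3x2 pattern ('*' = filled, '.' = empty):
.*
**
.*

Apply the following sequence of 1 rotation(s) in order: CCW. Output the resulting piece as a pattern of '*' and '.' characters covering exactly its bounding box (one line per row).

Answer: ***
.*.

Derivation:
Start:
.*
**
.*
After rotation 1 (CCW):
***
.*.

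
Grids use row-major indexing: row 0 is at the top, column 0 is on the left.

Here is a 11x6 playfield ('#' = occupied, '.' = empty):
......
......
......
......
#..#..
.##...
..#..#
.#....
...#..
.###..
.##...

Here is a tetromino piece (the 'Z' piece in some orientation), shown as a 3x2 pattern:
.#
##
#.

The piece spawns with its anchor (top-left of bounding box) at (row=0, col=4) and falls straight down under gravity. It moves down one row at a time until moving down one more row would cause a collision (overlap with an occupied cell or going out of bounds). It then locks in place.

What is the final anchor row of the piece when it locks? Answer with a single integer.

Spawn at (row=0, col=4). Try each row:
  row 0: fits
  row 1: fits
  row 2: fits
  row 3: fits
  row 4: fits
  row 5: blocked -> lock at row 4

Answer: 4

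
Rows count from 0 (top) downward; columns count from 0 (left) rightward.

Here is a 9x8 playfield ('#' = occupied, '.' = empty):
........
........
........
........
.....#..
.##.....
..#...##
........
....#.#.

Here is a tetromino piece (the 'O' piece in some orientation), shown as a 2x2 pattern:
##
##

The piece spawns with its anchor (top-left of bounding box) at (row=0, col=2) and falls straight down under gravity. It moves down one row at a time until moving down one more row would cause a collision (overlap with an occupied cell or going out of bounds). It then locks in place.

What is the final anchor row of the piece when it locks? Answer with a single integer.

Answer: 3

Derivation:
Spawn at (row=0, col=2). Try each row:
  row 0: fits
  row 1: fits
  row 2: fits
  row 3: fits
  row 4: blocked -> lock at row 3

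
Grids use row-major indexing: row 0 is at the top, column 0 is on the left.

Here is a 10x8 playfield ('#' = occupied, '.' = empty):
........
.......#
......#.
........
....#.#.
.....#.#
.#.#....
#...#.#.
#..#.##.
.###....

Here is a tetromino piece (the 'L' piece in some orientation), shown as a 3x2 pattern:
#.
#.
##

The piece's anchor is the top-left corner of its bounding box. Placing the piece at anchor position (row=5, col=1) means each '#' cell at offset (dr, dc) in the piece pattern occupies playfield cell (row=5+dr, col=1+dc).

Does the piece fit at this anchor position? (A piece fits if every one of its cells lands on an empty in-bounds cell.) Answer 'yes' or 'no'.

Check each piece cell at anchor (5, 1):
  offset (0,0) -> (5,1): empty -> OK
  offset (1,0) -> (6,1): occupied ('#') -> FAIL
  offset (2,0) -> (7,1): empty -> OK
  offset (2,1) -> (7,2): empty -> OK
All cells valid: no

Answer: no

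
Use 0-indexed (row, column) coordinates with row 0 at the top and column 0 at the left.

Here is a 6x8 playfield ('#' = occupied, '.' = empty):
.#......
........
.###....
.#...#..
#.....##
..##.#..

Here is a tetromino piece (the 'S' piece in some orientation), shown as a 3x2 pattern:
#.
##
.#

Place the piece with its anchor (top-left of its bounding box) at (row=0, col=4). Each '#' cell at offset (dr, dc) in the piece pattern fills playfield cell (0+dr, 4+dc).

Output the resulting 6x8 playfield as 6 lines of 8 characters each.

Answer: .#..#...
....##..
.###.#..
.#...#..
#.....##
..##.#..

Derivation:
Fill (0+0,4+0) = (0,4)
Fill (0+1,4+0) = (1,4)
Fill (0+1,4+1) = (1,5)
Fill (0+2,4+1) = (2,5)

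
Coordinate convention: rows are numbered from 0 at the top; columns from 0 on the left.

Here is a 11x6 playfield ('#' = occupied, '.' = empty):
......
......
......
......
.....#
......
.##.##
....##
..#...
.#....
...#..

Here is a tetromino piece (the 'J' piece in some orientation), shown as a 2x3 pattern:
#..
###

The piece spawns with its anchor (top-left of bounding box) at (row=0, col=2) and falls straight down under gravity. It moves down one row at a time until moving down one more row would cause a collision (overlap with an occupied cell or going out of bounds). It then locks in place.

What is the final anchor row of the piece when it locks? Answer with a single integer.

Spawn at (row=0, col=2). Try each row:
  row 0: fits
  row 1: fits
  row 2: fits
  row 3: fits
  row 4: fits
  row 5: blocked -> lock at row 4

Answer: 4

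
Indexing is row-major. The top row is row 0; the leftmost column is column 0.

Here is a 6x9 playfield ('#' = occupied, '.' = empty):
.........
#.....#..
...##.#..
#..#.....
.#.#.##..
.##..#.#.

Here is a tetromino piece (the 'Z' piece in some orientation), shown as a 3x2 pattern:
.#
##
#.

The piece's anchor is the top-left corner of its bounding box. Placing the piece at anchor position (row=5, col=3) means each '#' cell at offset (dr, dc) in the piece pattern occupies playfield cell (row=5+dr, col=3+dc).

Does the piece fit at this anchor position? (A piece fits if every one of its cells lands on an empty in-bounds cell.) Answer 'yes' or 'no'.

Check each piece cell at anchor (5, 3):
  offset (0,1) -> (5,4): empty -> OK
  offset (1,0) -> (6,3): out of bounds -> FAIL
  offset (1,1) -> (6,4): out of bounds -> FAIL
  offset (2,0) -> (7,3): out of bounds -> FAIL
All cells valid: no

Answer: no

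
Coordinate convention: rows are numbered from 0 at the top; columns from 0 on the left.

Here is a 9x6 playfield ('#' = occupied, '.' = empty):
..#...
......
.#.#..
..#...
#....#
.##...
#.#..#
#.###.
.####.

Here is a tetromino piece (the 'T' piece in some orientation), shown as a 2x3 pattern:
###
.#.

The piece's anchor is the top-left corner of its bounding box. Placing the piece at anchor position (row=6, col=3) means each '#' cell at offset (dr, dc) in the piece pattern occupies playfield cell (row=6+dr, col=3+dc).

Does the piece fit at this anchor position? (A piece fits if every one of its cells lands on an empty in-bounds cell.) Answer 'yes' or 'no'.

Answer: no

Derivation:
Check each piece cell at anchor (6, 3):
  offset (0,0) -> (6,3): empty -> OK
  offset (0,1) -> (6,4): empty -> OK
  offset (0,2) -> (6,5): occupied ('#') -> FAIL
  offset (1,1) -> (7,4): occupied ('#') -> FAIL
All cells valid: no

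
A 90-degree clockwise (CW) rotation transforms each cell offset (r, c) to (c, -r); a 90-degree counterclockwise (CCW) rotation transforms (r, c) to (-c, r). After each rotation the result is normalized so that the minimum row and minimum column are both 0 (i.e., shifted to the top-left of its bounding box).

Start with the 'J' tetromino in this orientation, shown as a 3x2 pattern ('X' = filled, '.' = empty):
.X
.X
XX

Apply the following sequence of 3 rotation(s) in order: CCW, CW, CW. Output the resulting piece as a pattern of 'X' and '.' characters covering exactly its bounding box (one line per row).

Start:
.X
.X
XX
After rotation 1 (CCW):
XXX
..X
After rotation 2 (CW):
.X
.X
XX
After rotation 3 (CW):
X..
XXX

Answer: X..
XXX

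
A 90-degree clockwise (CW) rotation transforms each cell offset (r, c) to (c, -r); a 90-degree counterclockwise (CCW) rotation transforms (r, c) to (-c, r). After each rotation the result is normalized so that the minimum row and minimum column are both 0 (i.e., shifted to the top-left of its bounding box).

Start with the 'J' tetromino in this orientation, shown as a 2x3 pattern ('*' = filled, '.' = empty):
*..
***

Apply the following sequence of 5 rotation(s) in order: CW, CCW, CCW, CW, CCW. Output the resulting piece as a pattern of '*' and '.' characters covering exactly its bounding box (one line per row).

Start:
*..
***
After rotation 1 (CW):
**
*.
*.
After rotation 2 (CCW):
*..
***
After rotation 3 (CCW):
.*
.*
**
After rotation 4 (CW):
*..
***
After rotation 5 (CCW):
.*
.*
**

Answer: .*
.*
**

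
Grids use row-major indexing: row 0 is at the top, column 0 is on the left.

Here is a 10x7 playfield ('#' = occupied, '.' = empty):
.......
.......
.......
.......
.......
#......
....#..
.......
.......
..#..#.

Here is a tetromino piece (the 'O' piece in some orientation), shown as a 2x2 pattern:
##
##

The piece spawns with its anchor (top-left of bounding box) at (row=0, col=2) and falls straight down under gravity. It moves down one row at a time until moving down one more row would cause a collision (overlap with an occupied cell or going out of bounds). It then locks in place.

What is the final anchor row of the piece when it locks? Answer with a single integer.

Spawn at (row=0, col=2). Try each row:
  row 0: fits
  row 1: fits
  row 2: fits
  row 3: fits
  row 4: fits
  row 5: fits
  row 6: fits
  row 7: fits
  row 8: blocked -> lock at row 7

Answer: 7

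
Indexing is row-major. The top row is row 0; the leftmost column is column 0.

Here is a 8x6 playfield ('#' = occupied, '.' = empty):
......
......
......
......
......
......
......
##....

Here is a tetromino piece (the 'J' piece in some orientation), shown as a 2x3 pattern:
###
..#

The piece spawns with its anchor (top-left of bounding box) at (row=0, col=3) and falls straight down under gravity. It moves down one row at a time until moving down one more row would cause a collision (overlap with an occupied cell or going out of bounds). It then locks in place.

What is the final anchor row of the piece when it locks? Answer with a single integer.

Answer: 6

Derivation:
Spawn at (row=0, col=3). Try each row:
  row 0: fits
  row 1: fits
  row 2: fits
  row 3: fits
  row 4: fits
  row 5: fits
  row 6: fits
  row 7: blocked -> lock at row 6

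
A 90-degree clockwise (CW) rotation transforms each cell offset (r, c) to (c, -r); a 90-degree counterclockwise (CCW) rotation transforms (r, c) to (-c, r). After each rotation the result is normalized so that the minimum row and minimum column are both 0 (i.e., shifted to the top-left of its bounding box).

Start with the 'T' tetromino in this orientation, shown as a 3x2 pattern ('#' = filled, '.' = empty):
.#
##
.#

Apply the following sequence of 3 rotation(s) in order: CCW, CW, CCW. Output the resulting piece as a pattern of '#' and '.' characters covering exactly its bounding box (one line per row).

Start:
.#
##
.#
After rotation 1 (CCW):
###
.#.
After rotation 2 (CW):
.#
##
.#
After rotation 3 (CCW):
###
.#.

Answer: ###
.#.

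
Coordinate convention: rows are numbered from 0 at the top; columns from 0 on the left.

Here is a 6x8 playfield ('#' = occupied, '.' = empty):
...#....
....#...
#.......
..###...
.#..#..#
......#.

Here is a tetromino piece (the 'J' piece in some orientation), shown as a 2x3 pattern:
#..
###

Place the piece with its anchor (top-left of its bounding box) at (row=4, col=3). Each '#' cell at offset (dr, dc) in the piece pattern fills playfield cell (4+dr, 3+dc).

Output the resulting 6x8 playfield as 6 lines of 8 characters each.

Answer: ...#....
....#...
#.......
..###...
.#.##..#
...####.

Derivation:
Fill (4+0,3+0) = (4,3)
Fill (4+1,3+0) = (5,3)
Fill (4+1,3+1) = (5,4)
Fill (4+1,3+2) = (5,5)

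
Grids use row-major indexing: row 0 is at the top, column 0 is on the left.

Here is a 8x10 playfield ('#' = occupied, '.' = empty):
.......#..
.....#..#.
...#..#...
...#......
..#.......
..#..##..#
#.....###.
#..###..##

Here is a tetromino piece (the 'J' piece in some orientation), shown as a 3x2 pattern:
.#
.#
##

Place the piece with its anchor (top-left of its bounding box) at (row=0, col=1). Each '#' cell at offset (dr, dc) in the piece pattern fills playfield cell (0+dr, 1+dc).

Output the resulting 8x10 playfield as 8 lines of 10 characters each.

Answer: ..#....#..
..#..#..#.
.###..#...
...#......
..#.......
..#..##..#
#.....###.
#..###..##

Derivation:
Fill (0+0,1+1) = (0,2)
Fill (0+1,1+1) = (1,2)
Fill (0+2,1+0) = (2,1)
Fill (0+2,1+1) = (2,2)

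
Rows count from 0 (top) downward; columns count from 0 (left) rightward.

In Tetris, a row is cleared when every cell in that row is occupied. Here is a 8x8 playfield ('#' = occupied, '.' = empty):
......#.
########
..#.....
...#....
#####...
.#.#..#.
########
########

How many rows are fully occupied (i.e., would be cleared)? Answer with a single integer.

Check each row:
  row 0: 7 empty cells -> not full
  row 1: 0 empty cells -> FULL (clear)
  row 2: 7 empty cells -> not full
  row 3: 7 empty cells -> not full
  row 4: 3 empty cells -> not full
  row 5: 5 empty cells -> not full
  row 6: 0 empty cells -> FULL (clear)
  row 7: 0 empty cells -> FULL (clear)
Total rows cleared: 3

Answer: 3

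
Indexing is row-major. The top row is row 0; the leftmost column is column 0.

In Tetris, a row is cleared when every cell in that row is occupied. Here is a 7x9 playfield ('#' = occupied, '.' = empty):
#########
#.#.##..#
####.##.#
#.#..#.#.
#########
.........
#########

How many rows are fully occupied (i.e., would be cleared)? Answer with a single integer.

Answer: 3

Derivation:
Check each row:
  row 0: 0 empty cells -> FULL (clear)
  row 1: 4 empty cells -> not full
  row 2: 2 empty cells -> not full
  row 3: 5 empty cells -> not full
  row 4: 0 empty cells -> FULL (clear)
  row 5: 9 empty cells -> not full
  row 6: 0 empty cells -> FULL (clear)
Total rows cleared: 3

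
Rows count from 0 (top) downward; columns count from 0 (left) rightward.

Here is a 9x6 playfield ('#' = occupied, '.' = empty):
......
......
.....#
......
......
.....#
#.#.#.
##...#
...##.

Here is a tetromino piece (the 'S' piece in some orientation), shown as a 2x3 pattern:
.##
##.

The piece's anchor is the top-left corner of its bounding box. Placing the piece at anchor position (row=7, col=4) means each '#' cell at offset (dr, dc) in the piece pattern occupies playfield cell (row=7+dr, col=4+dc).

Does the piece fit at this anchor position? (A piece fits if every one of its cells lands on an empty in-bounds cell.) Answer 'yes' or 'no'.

Answer: no

Derivation:
Check each piece cell at anchor (7, 4):
  offset (0,1) -> (7,5): occupied ('#') -> FAIL
  offset (0,2) -> (7,6): out of bounds -> FAIL
  offset (1,0) -> (8,4): occupied ('#') -> FAIL
  offset (1,1) -> (8,5): empty -> OK
All cells valid: no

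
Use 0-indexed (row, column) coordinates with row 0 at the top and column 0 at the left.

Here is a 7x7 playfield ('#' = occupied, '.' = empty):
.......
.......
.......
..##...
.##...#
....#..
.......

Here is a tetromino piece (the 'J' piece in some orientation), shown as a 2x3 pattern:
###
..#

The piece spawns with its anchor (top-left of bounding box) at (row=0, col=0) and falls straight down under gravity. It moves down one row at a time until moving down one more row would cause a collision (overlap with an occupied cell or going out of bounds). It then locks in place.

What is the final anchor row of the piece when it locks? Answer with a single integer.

Answer: 1

Derivation:
Spawn at (row=0, col=0). Try each row:
  row 0: fits
  row 1: fits
  row 2: blocked -> lock at row 1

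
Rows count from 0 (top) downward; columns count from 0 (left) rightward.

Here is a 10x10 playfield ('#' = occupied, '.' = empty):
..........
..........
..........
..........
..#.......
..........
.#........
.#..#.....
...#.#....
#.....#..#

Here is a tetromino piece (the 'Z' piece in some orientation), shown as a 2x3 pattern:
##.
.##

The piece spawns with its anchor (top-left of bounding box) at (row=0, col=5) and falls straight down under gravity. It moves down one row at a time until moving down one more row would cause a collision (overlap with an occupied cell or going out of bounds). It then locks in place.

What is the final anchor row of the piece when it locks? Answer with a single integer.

Answer: 7

Derivation:
Spawn at (row=0, col=5). Try each row:
  row 0: fits
  row 1: fits
  row 2: fits
  row 3: fits
  row 4: fits
  row 5: fits
  row 6: fits
  row 7: fits
  row 8: blocked -> lock at row 7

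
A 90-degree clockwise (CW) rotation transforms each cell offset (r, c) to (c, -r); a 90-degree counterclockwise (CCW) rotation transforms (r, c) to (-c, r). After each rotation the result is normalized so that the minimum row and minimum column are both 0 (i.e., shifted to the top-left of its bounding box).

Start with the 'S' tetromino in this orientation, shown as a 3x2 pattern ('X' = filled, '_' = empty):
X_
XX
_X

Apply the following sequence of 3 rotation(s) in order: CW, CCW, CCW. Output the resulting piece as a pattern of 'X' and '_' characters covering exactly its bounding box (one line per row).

Answer: _XX
XX_

Derivation:
Start:
X_
XX
_X
After rotation 1 (CW):
_XX
XX_
After rotation 2 (CCW):
X_
XX
_X
After rotation 3 (CCW):
_XX
XX_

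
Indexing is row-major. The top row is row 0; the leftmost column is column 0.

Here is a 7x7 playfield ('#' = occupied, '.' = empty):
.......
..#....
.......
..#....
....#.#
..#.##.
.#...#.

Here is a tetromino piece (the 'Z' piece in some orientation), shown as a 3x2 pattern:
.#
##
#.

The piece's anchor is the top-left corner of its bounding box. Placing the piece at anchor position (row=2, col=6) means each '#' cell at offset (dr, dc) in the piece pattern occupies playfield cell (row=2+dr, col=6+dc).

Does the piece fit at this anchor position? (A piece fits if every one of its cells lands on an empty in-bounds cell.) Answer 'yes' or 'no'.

Answer: no

Derivation:
Check each piece cell at anchor (2, 6):
  offset (0,1) -> (2,7): out of bounds -> FAIL
  offset (1,0) -> (3,6): empty -> OK
  offset (1,1) -> (3,7): out of bounds -> FAIL
  offset (2,0) -> (4,6): occupied ('#') -> FAIL
All cells valid: no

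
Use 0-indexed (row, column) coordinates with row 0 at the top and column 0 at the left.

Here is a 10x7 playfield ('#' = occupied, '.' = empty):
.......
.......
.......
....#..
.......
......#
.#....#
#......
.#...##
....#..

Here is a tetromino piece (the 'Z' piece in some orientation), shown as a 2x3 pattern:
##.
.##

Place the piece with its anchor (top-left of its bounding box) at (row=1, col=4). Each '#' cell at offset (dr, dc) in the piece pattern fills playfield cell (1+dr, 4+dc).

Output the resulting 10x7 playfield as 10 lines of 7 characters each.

Answer: .......
....##.
.....##
....#..
.......
......#
.#....#
#......
.#...##
....#..

Derivation:
Fill (1+0,4+0) = (1,4)
Fill (1+0,4+1) = (1,5)
Fill (1+1,4+1) = (2,5)
Fill (1+1,4+2) = (2,6)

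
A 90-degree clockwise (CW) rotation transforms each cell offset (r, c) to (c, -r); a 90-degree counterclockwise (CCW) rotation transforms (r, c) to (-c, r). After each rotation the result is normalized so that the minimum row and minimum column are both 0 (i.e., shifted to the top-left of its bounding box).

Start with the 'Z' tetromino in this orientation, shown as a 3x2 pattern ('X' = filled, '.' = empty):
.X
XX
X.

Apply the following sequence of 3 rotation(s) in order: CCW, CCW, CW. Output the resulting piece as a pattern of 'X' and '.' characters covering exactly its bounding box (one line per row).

Start:
.X
XX
X.
After rotation 1 (CCW):
XX.
.XX
After rotation 2 (CCW):
.X
XX
X.
After rotation 3 (CW):
XX.
.XX

Answer: XX.
.XX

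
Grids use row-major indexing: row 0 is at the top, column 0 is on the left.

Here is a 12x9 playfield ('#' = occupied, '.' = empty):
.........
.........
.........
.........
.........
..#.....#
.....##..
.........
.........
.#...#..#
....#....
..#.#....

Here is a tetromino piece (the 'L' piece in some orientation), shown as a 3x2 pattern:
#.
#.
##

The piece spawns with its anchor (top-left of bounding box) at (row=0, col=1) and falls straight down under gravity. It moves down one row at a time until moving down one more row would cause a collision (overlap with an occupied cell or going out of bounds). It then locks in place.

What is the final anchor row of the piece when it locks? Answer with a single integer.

Answer: 2

Derivation:
Spawn at (row=0, col=1). Try each row:
  row 0: fits
  row 1: fits
  row 2: fits
  row 3: blocked -> lock at row 2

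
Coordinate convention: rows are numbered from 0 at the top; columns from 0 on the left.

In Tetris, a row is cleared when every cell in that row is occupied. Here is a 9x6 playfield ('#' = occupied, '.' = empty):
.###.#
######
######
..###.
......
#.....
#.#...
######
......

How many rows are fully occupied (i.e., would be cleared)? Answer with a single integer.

Check each row:
  row 0: 2 empty cells -> not full
  row 1: 0 empty cells -> FULL (clear)
  row 2: 0 empty cells -> FULL (clear)
  row 3: 3 empty cells -> not full
  row 4: 6 empty cells -> not full
  row 5: 5 empty cells -> not full
  row 6: 4 empty cells -> not full
  row 7: 0 empty cells -> FULL (clear)
  row 8: 6 empty cells -> not full
Total rows cleared: 3

Answer: 3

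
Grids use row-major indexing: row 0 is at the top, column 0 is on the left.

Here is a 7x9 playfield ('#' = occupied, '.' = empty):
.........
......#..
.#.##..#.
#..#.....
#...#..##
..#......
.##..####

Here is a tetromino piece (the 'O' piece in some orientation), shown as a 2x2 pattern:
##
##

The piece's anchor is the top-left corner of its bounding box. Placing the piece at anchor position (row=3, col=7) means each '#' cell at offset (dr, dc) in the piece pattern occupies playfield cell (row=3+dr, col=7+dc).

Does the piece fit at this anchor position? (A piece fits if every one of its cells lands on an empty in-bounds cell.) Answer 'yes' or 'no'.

Check each piece cell at anchor (3, 7):
  offset (0,0) -> (3,7): empty -> OK
  offset (0,1) -> (3,8): empty -> OK
  offset (1,0) -> (4,7): occupied ('#') -> FAIL
  offset (1,1) -> (4,8): occupied ('#') -> FAIL
All cells valid: no

Answer: no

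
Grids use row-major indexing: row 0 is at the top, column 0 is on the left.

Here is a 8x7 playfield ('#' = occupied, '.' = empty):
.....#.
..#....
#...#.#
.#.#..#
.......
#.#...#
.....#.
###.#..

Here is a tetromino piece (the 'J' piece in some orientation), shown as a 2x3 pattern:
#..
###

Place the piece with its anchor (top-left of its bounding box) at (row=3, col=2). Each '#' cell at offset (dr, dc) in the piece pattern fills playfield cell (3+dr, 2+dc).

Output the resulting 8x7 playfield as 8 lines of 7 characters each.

Answer: .....#.
..#....
#...#.#
.###..#
..###..
#.#...#
.....#.
###.#..

Derivation:
Fill (3+0,2+0) = (3,2)
Fill (3+1,2+0) = (4,2)
Fill (3+1,2+1) = (4,3)
Fill (3+1,2+2) = (4,4)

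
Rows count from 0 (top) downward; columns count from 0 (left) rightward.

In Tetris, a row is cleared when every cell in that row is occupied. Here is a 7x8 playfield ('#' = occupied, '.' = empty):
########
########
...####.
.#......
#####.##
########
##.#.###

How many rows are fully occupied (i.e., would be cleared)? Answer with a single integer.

Answer: 3

Derivation:
Check each row:
  row 0: 0 empty cells -> FULL (clear)
  row 1: 0 empty cells -> FULL (clear)
  row 2: 4 empty cells -> not full
  row 3: 7 empty cells -> not full
  row 4: 1 empty cell -> not full
  row 5: 0 empty cells -> FULL (clear)
  row 6: 2 empty cells -> not full
Total rows cleared: 3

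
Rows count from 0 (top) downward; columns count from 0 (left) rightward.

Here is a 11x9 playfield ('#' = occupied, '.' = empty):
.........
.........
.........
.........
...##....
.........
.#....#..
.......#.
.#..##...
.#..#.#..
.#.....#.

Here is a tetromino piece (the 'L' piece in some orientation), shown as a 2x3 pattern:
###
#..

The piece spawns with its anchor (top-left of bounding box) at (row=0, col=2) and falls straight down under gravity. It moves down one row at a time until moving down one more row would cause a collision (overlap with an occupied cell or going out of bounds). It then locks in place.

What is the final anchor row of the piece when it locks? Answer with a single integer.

Answer: 3

Derivation:
Spawn at (row=0, col=2). Try each row:
  row 0: fits
  row 1: fits
  row 2: fits
  row 3: fits
  row 4: blocked -> lock at row 3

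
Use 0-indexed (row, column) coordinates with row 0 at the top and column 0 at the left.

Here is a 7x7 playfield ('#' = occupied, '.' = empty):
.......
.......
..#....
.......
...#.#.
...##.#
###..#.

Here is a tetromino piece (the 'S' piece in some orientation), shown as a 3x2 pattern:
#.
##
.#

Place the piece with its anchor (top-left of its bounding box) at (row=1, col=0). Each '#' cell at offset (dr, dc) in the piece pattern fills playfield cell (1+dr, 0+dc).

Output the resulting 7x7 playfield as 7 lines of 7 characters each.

Fill (1+0,0+0) = (1,0)
Fill (1+1,0+0) = (2,0)
Fill (1+1,0+1) = (2,1)
Fill (1+2,0+1) = (3,1)

Answer: .......
#......
###....
.#.....
...#.#.
...##.#
###..#.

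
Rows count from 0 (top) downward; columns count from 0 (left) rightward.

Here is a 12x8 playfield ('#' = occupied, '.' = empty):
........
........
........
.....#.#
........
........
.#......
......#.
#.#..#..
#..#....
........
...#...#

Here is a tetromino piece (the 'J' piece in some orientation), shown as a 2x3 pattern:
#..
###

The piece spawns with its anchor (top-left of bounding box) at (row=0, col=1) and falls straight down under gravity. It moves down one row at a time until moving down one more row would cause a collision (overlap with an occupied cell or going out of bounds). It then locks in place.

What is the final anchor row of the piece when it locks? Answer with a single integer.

Answer: 4

Derivation:
Spawn at (row=0, col=1). Try each row:
  row 0: fits
  row 1: fits
  row 2: fits
  row 3: fits
  row 4: fits
  row 5: blocked -> lock at row 4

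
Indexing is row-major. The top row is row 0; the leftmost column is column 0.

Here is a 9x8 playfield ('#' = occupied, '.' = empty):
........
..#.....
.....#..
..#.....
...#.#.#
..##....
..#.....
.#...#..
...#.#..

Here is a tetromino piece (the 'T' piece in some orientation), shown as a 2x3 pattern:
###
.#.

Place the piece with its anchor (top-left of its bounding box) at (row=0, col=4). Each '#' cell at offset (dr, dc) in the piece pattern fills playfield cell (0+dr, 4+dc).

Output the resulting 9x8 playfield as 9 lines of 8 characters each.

Fill (0+0,4+0) = (0,4)
Fill (0+0,4+1) = (0,5)
Fill (0+0,4+2) = (0,6)
Fill (0+1,4+1) = (1,5)

Answer: ....###.
..#..#..
.....#..
..#.....
...#.#.#
..##....
..#.....
.#...#..
...#.#..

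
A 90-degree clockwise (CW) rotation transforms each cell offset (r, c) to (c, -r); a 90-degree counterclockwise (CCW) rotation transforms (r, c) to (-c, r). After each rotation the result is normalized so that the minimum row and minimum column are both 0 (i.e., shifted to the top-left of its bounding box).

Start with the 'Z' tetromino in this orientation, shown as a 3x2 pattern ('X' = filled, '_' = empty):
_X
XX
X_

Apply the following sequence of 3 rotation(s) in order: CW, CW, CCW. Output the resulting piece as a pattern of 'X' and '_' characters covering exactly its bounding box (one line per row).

Start:
_X
XX
X_
After rotation 1 (CW):
XX_
_XX
After rotation 2 (CW):
_X
XX
X_
After rotation 3 (CCW):
XX_
_XX

Answer: XX_
_XX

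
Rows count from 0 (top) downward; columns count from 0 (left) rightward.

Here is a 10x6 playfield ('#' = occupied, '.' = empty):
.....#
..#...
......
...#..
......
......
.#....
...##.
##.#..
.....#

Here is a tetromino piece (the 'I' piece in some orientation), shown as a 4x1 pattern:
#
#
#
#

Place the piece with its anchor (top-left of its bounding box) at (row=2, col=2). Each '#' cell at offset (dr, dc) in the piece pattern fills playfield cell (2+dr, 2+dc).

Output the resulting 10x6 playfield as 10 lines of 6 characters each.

Fill (2+0,2+0) = (2,2)
Fill (2+1,2+0) = (3,2)
Fill (2+2,2+0) = (4,2)
Fill (2+3,2+0) = (5,2)

Answer: .....#
..#...
..#...
..##..
..#...
..#...
.#....
...##.
##.#..
.....#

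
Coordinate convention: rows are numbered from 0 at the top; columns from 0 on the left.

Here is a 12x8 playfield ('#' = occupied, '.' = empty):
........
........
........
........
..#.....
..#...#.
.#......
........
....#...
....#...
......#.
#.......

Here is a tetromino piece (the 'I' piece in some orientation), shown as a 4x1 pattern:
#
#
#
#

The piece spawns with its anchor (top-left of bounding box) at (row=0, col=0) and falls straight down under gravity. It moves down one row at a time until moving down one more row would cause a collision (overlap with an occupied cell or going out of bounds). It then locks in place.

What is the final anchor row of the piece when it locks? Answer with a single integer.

Answer: 7

Derivation:
Spawn at (row=0, col=0). Try each row:
  row 0: fits
  row 1: fits
  row 2: fits
  row 3: fits
  row 4: fits
  row 5: fits
  row 6: fits
  row 7: fits
  row 8: blocked -> lock at row 7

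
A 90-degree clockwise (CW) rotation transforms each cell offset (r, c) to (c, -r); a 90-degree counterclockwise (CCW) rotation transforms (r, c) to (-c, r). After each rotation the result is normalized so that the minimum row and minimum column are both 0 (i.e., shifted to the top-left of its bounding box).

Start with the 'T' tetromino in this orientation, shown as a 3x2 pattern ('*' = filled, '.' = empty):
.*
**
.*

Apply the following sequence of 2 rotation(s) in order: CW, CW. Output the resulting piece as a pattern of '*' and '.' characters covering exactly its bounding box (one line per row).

Start:
.*
**
.*
After rotation 1 (CW):
.*.
***
After rotation 2 (CW):
*.
**
*.

Answer: *.
**
*.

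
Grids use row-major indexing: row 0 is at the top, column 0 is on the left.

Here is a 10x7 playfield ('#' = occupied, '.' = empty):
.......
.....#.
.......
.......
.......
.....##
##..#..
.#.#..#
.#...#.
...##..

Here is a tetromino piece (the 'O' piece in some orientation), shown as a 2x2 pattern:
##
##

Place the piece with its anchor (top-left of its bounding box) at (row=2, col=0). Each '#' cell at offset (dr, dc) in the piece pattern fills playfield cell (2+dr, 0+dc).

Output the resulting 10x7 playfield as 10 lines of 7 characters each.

Fill (2+0,0+0) = (2,0)
Fill (2+0,0+1) = (2,1)
Fill (2+1,0+0) = (3,0)
Fill (2+1,0+1) = (3,1)

Answer: .......
.....#.
##.....
##.....
.......
.....##
##..#..
.#.#..#
.#...#.
...##..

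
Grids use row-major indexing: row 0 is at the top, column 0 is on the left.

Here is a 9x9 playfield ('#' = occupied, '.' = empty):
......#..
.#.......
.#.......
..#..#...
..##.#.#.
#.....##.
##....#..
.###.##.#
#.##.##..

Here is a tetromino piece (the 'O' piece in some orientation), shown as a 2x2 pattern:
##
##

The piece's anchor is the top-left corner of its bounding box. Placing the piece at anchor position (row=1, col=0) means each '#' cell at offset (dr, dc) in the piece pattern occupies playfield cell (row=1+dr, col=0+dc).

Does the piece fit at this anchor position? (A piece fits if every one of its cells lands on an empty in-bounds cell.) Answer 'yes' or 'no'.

Answer: no

Derivation:
Check each piece cell at anchor (1, 0):
  offset (0,0) -> (1,0): empty -> OK
  offset (0,1) -> (1,1): occupied ('#') -> FAIL
  offset (1,0) -> (2,0): empty -> OK
  offset (1,1) -> (2,1): occupied ('#') -> FAIL
All cells valid: no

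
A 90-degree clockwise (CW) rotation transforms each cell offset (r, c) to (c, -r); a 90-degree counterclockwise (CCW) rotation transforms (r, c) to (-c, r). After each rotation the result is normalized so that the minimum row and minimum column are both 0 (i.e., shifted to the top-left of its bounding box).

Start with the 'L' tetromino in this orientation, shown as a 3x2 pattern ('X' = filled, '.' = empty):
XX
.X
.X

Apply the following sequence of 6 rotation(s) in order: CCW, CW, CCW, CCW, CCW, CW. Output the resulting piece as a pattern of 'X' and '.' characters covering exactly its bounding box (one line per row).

Start:
XX
.X
.X
After rotation 1 (CCW):
XXX
X..
After rotation 2 (CW):
XX
.X
.X
After rotation 3 (CCW):
XXX
X..
After rotation 4 (CCW):
X.
X.
XX
After rotation 5 (CCW):
..X
XXX
After rotation 6 (CW):
X.
X.
XX

Answer: X.
X.
XX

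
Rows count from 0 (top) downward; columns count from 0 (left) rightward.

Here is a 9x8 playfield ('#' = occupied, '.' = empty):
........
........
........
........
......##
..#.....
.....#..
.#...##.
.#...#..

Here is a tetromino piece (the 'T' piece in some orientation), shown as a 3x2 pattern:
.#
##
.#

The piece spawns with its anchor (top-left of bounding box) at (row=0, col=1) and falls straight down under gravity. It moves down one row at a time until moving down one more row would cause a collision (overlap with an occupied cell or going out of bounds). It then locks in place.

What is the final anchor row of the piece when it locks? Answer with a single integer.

Answer: 2

Derivation:
Spawn at (row=0, col=1). Try each row:
  row 0: fits
  row 1: fits
  row 2: fits
  row 3: blocked -> lock at row 2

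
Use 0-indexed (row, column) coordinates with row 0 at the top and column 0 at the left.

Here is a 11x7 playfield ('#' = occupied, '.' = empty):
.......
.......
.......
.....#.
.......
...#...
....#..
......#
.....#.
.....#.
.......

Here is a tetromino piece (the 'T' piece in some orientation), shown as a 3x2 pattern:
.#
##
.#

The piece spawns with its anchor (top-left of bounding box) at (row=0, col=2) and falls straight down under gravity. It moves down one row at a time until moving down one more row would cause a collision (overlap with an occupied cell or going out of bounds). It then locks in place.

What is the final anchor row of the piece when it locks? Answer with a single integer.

Spawn at (row=0, col=2). Try each row:
  row 0: fits
  row 1: fits
  row 2: fits
  row 3: blocked -> lock at row 2

Answer: 2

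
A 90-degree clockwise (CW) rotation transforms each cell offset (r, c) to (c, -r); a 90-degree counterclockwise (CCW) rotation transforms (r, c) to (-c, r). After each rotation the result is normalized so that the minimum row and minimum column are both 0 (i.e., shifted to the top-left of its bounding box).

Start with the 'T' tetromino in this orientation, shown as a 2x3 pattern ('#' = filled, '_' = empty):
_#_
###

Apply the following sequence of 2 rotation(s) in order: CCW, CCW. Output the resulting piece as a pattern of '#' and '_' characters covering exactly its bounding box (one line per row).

Start:
_#_
###
After rotation 1 (CCW):
_#
##
_#
After rotation 2 (CCW):
###
_#_

Answer: ###
_#_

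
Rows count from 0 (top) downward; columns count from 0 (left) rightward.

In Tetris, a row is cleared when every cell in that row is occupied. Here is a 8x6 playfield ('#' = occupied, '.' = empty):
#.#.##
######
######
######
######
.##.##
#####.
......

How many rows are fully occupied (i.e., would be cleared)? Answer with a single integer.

Answer: 4

Derivation:
Check each row:
  row 0: 2 empty cells -> not full
  row 1: 0 empty cells -> FULL (clear)
  row 2: 0 empty cells -> FULL (clear)
  row 3: 0 empty cells -> FULL (clear)
  row 4: 0 empty cells -> FULL (clear)
  row 5: 2 empty cells -> not full
  row 6: 1 empty cell -> not full
  row 7: 6 empty cells -> not full
Total rows cleared: 4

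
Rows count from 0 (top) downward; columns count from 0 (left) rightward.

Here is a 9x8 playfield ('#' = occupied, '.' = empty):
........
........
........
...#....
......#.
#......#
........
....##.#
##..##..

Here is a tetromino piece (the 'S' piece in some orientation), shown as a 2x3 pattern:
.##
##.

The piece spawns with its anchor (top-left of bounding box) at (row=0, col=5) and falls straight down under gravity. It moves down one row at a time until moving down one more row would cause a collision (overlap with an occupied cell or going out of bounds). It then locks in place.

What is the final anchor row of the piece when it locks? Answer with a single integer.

Spawn at (row=0, col=5). Try each row:
  row 0: fits
  row 1: fits
  row 2: fits
  row 3: blocked -> lock at row 2

Answer: 2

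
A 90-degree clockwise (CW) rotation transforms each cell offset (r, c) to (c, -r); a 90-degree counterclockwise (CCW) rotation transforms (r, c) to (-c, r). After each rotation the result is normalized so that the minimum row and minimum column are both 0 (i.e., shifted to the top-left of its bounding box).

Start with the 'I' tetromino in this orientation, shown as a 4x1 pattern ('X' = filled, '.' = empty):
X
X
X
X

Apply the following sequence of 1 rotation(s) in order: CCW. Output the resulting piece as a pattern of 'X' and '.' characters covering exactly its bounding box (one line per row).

Start:
X
X
X
X
After rotation 1 (CCW):
XXXX

Answer: XXXX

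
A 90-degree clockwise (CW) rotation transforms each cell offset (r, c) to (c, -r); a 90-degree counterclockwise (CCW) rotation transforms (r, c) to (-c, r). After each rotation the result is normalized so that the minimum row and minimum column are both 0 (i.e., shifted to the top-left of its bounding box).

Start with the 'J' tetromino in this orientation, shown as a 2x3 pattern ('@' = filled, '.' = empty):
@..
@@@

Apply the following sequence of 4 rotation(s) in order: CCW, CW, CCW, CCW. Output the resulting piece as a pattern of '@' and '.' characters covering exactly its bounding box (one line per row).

Answer: @@@
..@

Derivation:
Start:
@..
@@@
After rotation 1 (CCW):
.@
.@
@@
After rotation 2 (CW):
@..
@@@
After rotation 3 (CCW):
.@
.@
@@
After rotation 4 (CCW):
@@@
..@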